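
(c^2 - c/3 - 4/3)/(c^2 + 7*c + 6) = (c - 4/3)/(c + 6)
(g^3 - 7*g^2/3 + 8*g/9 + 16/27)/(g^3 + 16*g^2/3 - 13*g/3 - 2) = (9*g^2 - 24*g + 16)/(9*(g^2 + 5*g - 6))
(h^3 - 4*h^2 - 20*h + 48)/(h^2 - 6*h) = h + 2 - 8/h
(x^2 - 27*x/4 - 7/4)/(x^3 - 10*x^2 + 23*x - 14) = (x + 1/4)/(x^2 - 3*x + 2)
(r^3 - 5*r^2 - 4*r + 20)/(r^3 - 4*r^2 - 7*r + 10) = (r - 2)/(r - 1)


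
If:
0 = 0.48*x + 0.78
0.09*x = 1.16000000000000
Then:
No Solution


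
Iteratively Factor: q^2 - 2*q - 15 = (q - 5)*(q + 3)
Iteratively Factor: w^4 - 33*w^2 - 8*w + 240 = (w + 4)*(w^3 - 4*w^2 - 17*w + 60) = (w - 5)*(w + 4)*(w^2 + w - 12) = (w - 5)*(w - 3)*(w + 4)*(w + 4)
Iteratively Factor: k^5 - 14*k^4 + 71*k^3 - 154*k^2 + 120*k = (k - 5)*(k^4 - 9*k^3 + 26*k^2 - 24*k) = (k - 5)*(k - 4)*(k^3 - 5*k^2 + 6*k) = (k - 5)*(k - 4)*(k - 2)*(k^2 - 3*k) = (k - 5)*(k - 4)*(k - 3)*(k - 2)*(k)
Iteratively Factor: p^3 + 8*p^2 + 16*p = (p + 4)*(p^2 + 4*p) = p*(p + 4)*(p + 4)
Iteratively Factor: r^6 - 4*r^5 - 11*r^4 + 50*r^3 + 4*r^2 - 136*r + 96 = (r - 2)*(r^5 - 2*r^4 - 15*r^3 + 20*r^2 + 44*r - 48) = (r - 2)*(r + 3)*(r^4 - 5*r^3 + 20*r - 16) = (r - 4)*(r - 2)*(r + 3)*(r^3 - r^2 - 4*r + 4) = (r - 4)*(r - 2)*(r - 1)*(r + 3)*(r^2 - 4) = (r - 4)*(r - 2)*(r - 1)*(r + 2)*(r + 3)*(r - 2)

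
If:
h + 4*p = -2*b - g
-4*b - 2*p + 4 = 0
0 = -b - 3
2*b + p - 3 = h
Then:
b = -3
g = -25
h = -1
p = 8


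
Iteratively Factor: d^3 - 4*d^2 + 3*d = (d - 1)*(d^2 - 3*d) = d*(d - 1)*(d - 3)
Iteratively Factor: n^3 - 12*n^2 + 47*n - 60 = (n - 4)*(n^2 - 8*n + 15) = (n - 4)*(n - 3)*(n - 5)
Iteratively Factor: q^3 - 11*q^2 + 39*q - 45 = (q - 3)*(q^2 - 8*q + 15) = (q - 3)^2*(q - 5)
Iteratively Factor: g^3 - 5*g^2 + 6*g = (g)*(g^2 - 5*g + 6) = g*(g - 3)*(g - 2)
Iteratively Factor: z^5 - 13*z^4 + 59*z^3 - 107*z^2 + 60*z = (z - 1)*(z^4 - 12*z^3 + 47*z^2 - 60*z) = (z - 3)*(z - 1)*(z^3 - 9*z^2 + 20*z) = (z - 4)*(z - 3)*(z - 1)*(z^2 - 5*z) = z*(z - 4)*(z - 3)*(z - 1)*(z - 5)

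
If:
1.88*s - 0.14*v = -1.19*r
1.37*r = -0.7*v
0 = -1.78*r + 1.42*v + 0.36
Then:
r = 0.08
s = -0.06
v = -0.15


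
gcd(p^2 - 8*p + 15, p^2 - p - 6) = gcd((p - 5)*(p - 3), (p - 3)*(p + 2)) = p - 3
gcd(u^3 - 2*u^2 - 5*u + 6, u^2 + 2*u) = u + 2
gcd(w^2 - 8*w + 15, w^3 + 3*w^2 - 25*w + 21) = w - 3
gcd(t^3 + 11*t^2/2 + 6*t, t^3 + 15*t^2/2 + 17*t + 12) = t^2 + 11*t/2 + 6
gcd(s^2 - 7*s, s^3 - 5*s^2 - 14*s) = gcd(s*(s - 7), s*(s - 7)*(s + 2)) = s^2 - 7*s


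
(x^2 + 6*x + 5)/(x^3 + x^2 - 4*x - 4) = (x + 5)/(x^2 - 4)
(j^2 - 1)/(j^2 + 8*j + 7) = (j - 1)/(j + 7)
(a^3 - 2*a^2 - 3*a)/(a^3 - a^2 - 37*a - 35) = a*(a - 3)/(a^2 - 2*a - 35)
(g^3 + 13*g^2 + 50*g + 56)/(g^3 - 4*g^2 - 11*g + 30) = (g^3 + 13*g^2 + 50*g + 56)/(g^3 - 4*g^2 - 11*g + 30)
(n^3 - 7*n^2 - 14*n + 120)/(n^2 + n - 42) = (n^2 - n - 20)/(n + 7)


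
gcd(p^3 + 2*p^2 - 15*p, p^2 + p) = p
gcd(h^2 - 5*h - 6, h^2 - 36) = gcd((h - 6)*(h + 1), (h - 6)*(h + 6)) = h - 6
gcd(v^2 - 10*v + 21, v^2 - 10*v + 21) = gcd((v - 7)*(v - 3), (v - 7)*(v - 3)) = v^2 - 10*v + 21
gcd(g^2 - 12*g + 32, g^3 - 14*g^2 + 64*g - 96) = g - 4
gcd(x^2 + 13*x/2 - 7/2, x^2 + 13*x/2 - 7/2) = x^2 + 13*x/2 - 7/2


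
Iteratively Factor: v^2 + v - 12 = (v + 4)*(v - 3)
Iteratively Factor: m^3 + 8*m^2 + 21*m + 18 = (m + 3)*(m^2 + 5*m + 6) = (m + 2)*(m + 3)*(m + 3)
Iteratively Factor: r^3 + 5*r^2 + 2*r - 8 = (r + 4)*(r^2 + r - 2) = (r + 2)*(r + 4)*(r - 1)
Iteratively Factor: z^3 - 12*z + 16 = (z - 2)*(z^2 + 2*z - 8) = (z - 2)*(z + 4)*(z - 2)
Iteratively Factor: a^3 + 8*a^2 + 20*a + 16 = (a + 2)*(a^2 + 6*a + 8) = (a + 2)*(a + 4)*(a + 2)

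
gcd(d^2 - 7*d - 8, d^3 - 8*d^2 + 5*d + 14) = d + 1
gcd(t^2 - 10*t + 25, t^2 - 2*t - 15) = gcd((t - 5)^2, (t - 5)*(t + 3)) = t - 5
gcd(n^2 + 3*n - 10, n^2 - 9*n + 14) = n - 2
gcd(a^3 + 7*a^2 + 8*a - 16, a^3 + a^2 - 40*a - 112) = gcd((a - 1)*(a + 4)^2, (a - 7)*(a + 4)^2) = a^2 + 8*a + 16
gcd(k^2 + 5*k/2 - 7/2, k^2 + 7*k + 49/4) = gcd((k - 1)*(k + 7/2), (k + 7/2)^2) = k + 7/2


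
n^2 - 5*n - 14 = (n - 7)*(n + 2)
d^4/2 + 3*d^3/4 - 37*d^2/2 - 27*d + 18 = (d/2 + 1)*(d - 6)*(d - 1/2)*(d + 6)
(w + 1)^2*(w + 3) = w^3 + 5*w^2 + 7*w + 3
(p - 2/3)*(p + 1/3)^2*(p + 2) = p^4 + 2*p^3 - p^2/3 - 20*p/27 - 4/27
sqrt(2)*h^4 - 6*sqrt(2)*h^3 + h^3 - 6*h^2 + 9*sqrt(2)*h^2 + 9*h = h*(h - 3)^2*(sqrt(2)*h + 1)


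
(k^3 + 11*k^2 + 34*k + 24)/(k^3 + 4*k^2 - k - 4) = (k + 6)/(k - 1)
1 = 1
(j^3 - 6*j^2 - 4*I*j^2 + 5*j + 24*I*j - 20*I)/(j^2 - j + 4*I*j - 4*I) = (j^2 - j*(5 + 4*I) + 20*I)/(j + 4*I)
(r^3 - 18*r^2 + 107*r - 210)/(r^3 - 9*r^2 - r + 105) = (r - 6)/(r + 3)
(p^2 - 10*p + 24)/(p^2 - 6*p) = (p - 4)/p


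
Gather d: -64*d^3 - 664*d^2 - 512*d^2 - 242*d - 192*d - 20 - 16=-64*d^3 - 1176*d^2 - 434*d - 36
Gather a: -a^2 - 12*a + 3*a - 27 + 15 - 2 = -a^2 - 9*a - 14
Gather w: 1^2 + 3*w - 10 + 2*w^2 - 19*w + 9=2*w^2 - 16*w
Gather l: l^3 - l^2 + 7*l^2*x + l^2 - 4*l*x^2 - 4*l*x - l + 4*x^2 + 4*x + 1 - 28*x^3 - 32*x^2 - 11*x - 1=l^3 + 7*l^2*x + l*(-4*x^2 - 4*x - 1) - 28*x^3 - 28*x^2 - 7*x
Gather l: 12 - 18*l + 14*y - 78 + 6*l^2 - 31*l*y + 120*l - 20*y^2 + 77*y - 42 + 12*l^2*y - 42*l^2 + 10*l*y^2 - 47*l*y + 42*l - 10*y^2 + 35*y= l^2*(12*y - 36) + l*(10*y^2 - 78*y + 144) - 30*y^2 + 126*y - 108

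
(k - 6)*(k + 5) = k^2 - k - 30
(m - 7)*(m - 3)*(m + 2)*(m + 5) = m^4 - 3*m^3 - 39*m^2 + 47*m + 210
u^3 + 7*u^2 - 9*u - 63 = (u - 3)*(u + 3)*(u + 7)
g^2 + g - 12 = (g - 3)*(g + 4)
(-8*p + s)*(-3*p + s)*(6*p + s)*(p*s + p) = 144*p^4*s + 144*p^4 - 42*p^3*s^2 - 42*p^3*s - 5*p^2*s^3 - 5*p^2*s^2 + p*s^4 + p*s^3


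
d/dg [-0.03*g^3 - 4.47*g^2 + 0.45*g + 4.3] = -0.09*g^2 - 8.94*g + 0.45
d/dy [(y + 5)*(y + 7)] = 2*y + 12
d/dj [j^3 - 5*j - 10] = 3*j^2 - 5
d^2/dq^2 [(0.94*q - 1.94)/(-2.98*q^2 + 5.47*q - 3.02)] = (-(0.94*q - 1.94)*(5.96*q - 5.47)*(11.92*q - 10.94) + (16.8072*q - 21.846)*(2.98*q^2 - 5.47*q + 3.02))/(2.98*q^2 - 5.47*q + 3.02)^3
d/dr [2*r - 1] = 2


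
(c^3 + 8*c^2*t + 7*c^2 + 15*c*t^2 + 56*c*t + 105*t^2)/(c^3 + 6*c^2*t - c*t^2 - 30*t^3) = (-c - 7)/(-c + 2*t)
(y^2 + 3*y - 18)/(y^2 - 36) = (y - 3)/(y - 6)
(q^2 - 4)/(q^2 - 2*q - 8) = (q - 2)/(q - 4)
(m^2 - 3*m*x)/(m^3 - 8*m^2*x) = (m - 3*x)/(m*(m - 8*x))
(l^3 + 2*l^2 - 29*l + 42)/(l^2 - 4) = (l^2 + 4*l - 21)/(l + 2)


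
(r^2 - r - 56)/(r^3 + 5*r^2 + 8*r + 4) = (r^2 - r - 56)/(r^3 + 5*r^2 + 8*r + 4)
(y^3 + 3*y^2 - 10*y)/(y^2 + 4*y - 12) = y*(y + 5)/(y + 6)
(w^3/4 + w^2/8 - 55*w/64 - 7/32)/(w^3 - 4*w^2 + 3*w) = (16*w^3 + 8*w^2 - 55*w - 14)/(64*w*(w^2 - 4*w + 3))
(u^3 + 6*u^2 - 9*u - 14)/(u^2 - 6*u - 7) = (u^2 + 5*u - 14)/(u - 7)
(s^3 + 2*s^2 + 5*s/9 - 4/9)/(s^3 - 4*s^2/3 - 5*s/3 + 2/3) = (s + 4/3)/(s - 2)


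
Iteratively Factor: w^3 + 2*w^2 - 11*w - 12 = (w + 4)*(w^2 - 2*w - 3) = (w + 1)*(w + 4)*(w - 3)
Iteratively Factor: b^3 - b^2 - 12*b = (b - 4)*(b^2 + 3*b) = (b - 4)*(b + 3)*(b)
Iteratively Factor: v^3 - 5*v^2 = (v - 5)*(v^2) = v*(v - 5)*(v)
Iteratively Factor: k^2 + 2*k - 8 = (k + 4)*(k - 2)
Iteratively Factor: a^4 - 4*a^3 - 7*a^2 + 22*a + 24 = (a - 4)*(a^3 - 7*a - 6) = (a - 4)*(a + 2)*(a^2 - 2*a - 3) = (a - 4)*(a + 1)*(a + 2)*(a - 3)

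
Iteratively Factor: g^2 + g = (g + 1)*(g)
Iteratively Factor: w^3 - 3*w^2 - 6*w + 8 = (w - 1)*(w^2 - 2*w - 8) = (w - 1)*(w + 2)*(w - 4)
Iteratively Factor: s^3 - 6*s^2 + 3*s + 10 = (s + 1)*(s^2 - 7*s + 10) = (s - 2)*(s + 1)*(s - 5)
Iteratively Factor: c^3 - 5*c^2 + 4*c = (c - 1)*(c^2 - 4*c) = (c - 4)*(c - 1)*(c)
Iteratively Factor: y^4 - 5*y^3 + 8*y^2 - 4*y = (y - 2)*(y^3 - 3*y^2 + 2*y) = (y - 2)*(y - 1)*(y^2 - 2*y) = (y - 2)^2*(y - 1)*(y)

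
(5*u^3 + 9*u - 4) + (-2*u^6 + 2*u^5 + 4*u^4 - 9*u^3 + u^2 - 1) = -2*u^6 + 2*u^5 + 4*u^4 - 4*u^3 + u^2 + 9*u - 5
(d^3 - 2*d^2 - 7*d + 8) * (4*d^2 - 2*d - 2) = 4*d^5 - 10*d^4 - 26*d^3 + 50*d^2 - 2*d - 16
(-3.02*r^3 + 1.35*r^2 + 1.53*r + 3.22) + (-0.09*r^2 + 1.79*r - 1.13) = -3.02*r^3 + 1.26*r^2 + 3.32*r + 2.09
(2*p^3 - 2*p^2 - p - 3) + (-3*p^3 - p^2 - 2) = -p^3 - 3*p^2 - p - 5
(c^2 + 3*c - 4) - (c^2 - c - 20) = 4*c + 16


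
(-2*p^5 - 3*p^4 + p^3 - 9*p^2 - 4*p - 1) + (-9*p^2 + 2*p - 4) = -2*p^5 - 3*p^4 + p^3 - 18*p^2 - 2*p - 5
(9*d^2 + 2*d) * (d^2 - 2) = 9*d^4 + 2*d^3 - 18*d^2 - 4*d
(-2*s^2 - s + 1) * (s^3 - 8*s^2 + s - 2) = -2*s^5 + 15*s^4 + 7*s^3 - 5*s^2 + 3*s - 2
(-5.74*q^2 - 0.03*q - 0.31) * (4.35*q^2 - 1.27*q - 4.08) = -24.969*q^4 + 7.1593*q^3 + 22.1088*q^2 + 0.5161*q + 1.2648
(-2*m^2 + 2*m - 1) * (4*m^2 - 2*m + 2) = -8*m^4 + 12*m^3 - 12*m^2 + 6*m - 2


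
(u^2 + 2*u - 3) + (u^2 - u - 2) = 2*u^2 + u - 5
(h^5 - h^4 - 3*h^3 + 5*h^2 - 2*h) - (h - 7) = h^5 - h^4 - 3*h^3 + 5*h^2 - 3*h + 7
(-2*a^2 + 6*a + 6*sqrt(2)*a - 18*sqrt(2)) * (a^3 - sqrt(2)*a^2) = -2*a^5 + 6*a^4 + 8*sqrt(2)*a^4 - 24*sqrt(2)*a^3 - 12*a^3 + 36*a^2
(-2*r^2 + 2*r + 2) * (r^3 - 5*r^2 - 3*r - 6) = -2*r^5 + 12*r^4 - 2*r^3 - 4*r^2 - 18*r - 12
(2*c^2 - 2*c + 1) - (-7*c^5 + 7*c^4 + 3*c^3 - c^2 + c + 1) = 7*c^5 - 7*c^4 - 3*c^3 + 3*c^2 - 3*c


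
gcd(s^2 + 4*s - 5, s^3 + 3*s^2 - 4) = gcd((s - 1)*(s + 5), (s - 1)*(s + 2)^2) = s - 1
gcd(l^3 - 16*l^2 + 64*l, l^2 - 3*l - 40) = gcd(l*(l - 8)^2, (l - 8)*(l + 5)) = l - 8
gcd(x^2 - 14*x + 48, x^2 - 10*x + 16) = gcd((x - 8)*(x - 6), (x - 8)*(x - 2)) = x - 8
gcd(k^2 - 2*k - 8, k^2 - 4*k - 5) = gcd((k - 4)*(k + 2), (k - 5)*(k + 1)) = 1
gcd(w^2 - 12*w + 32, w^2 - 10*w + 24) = w - 4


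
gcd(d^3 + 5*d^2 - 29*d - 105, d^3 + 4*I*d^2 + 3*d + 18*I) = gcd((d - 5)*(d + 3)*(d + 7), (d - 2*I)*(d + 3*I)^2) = 1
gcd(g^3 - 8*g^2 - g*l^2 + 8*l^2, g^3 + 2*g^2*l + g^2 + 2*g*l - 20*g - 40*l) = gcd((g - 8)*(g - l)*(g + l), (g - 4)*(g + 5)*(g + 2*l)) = 1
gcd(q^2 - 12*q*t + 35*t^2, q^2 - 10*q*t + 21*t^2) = q - 7*t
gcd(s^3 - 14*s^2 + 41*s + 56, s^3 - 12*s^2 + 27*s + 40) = s^2 - 7*s - 8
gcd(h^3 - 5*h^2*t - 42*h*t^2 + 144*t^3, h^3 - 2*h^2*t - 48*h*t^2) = -h^2 + 2*h*t + 48*t^2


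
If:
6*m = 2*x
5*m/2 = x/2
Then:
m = 0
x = 0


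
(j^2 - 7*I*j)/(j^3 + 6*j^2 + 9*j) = (j - 7*I)/(j^2 + 6*j + 9)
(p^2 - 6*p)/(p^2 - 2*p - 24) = p/(p + 4)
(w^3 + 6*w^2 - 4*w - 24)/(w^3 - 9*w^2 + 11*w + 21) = (w^3 + 6*w^2 - 4*w - 24)/(w^3 - 9*w^2 + 11*w + 21)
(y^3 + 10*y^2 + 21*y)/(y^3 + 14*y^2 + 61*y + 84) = y/(y + 4)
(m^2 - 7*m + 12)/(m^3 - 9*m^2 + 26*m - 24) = 1/(m - 2)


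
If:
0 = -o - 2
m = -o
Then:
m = 2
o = -2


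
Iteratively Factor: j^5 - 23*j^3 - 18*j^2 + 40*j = (j - 1)*(j^4 + j^3 - 22*j^2 - 40*j) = (j - 5)*(j - 1)*(j^3 + 6*j^2 + 8*j) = j*(j - 5)*(j - 1)*(j^2 + 6*j + 8) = j*(j - 5)*(j - 1)*(j + 4)*(j + 2)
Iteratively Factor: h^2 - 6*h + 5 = (h - 5)*(h - 1)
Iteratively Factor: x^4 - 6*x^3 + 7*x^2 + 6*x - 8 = (x + 1)*(x^3 - 7*x^2 + 14*x - 8) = (x - 2)*(x + 1)*(x^2 - 5*x + 4) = (x - 2)*(x - 1)*(x + 1)*(x - 4)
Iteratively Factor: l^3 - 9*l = (l + 3)*(l^2 - 3*l) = l*(l + 3)*(l - 3)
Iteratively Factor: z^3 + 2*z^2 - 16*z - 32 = (z + 2)*(z^2 - 16) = (z - 4)*(z + 2)*(z + 4)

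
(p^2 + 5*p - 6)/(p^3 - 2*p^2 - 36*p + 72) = (p - 1)/(p^2 - 8*p + 12)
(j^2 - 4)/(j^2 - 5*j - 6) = (4 - j^2)/(-j^2 + 5*j + 6)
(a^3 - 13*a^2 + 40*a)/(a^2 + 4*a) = (a^2 - 13*a + 40)/(a + 4)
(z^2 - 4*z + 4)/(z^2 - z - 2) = (z - 2)/(z + 1)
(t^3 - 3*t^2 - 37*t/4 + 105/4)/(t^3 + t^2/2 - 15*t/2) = (t - 7/2)/t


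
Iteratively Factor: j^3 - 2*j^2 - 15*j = (j - 5)*(j^2 + 3*j) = j*(j - 5)*(j + 3)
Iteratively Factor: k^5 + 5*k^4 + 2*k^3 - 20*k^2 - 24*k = (k + 2)*(k^4 + 3*k^3 - 4*k^2 - 12*k) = (k + 2)^2*(k^3 + k^2 - 6*k) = k*(k + 2)^2*(k^2 + k - 6) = k*(k - 2)*(k + 2)^2*(k + 3)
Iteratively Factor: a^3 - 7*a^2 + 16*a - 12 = (a - 2)*(a^2 - 5*a + 6) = (a - 2)^2*(a - 3)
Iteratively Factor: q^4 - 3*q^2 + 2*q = (q + 2)*(q^3 - 2*q^2 + q) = (q - 1)*(q + 2)*(q^2 - q) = q*(q - 1)*(q + 2)*(q - 1)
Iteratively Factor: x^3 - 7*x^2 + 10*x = (x - 2)*(x^2 - 5*x) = (x - 5)*(x - 2)*(x)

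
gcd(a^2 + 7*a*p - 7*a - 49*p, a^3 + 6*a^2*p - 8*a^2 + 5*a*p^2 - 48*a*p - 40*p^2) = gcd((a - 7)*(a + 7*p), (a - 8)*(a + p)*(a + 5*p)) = 1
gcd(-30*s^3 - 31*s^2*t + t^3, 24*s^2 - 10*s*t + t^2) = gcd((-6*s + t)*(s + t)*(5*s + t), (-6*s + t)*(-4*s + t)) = 6*s - t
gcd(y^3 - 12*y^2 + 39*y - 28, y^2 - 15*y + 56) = y - 7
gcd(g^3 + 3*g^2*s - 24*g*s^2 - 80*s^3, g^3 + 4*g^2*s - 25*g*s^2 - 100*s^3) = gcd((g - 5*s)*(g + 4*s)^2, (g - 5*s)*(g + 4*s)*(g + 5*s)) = -g^2 + g*s + 20*s^2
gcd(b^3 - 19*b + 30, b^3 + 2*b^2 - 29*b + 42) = b^2 - 5*b + 6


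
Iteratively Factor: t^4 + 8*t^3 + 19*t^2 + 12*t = (t + 3)*(t^3 + 5*t^2 + 4*t) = (t + 3)*(t + 4)*(t^2 + t) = (t + 1)*(t + 3)*(t + 4)*(t)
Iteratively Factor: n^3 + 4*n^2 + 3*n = (n + 1)*(n^2 + 3*n) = n*(n + 1)*(n + 3)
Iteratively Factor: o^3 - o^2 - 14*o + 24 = (o + 4)*(o^2 - 5*o + 6) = (o - 3)*(o + 4)*(o - 2)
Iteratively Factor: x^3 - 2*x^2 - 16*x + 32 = (x - 2)*(x^2 - 16) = (x - 4)*(x - 2)*(x + 4)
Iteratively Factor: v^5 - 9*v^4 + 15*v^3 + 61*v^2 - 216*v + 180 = (v - 2)*(v^4 - 7*v^3 + v^2 + 63*v - 90) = (v - 5)*(v - 2)*(v^3 - 2*v^2 - 9*v + 18) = (v - 5)*(v - 3)*(v - 2)*(v^2 + v - 6) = (v - 5)*(v - 3)*(v - 2)^2*(v + 3)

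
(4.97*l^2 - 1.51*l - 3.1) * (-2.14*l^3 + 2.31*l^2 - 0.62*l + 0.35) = -10.6358*l^5 + 14.7121*l^4 + 0.0645000000000002*l^3 - 4.4853*l^2 + 1.3935*l - 1.085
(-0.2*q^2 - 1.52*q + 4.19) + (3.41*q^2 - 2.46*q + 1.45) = 3.21*q^2 - 3.98*q + 5.64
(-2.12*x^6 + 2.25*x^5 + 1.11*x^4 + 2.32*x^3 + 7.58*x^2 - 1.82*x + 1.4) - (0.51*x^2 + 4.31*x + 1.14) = -2.12*x^6 + 2.25*x^5 + 1.11*x^4 + 2.32*x^3 + 7.07*x^2 - 6.13*x + 0.26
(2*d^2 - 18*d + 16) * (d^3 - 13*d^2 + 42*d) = 2*d^5 - 44*d^4 + 334*d^3 - 964*d^2 + 672*d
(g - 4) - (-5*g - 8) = 6*g + 4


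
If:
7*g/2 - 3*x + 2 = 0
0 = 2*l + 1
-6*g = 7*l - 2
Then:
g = 11/12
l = -1/2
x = 125/72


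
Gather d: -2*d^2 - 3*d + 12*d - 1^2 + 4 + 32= -2*d^2 + 9*d + 35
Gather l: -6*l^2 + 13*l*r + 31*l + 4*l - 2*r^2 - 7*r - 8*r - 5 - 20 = -6*l^2 + l*(13*r + 35) - 2*r^2 - 15*r - 25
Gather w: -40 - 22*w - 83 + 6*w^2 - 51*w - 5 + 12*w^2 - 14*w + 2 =18*w^2 - 87*w - 126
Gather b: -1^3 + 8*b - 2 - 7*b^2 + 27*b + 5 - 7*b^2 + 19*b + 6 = -14*b^2 + 54*b + 8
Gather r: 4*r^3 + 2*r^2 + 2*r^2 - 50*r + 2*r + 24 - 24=4*r^3 + 4*r^2 - 48*r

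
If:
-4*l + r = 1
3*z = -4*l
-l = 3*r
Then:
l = -3/13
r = 1/13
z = 4/13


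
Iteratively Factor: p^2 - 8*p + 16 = (p - 4)*(p - 4)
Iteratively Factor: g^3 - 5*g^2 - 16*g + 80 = (g - 4)*(g^2 - g - 20) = (g - 5)*(g - 4)*(g + 4)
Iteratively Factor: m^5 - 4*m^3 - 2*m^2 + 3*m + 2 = (m + 1)*(m^4 - m^3 - 3*m^2 + m + 2) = (m + 1)^2*(m^3 - 2*m^2 - m + 2) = (m + 1)^3*(m^2 - 3*m + 2) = (m - 1)*(m + 1)^3*(m - 2)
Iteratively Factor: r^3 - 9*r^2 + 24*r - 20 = (r - 5)*(r^2 - 4*r + 4) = (r - 5)*(r - 2)*(r - 2)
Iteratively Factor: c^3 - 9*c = (c - 3)*(c^2 + 3*c) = c*(c - 3)*(c + 3)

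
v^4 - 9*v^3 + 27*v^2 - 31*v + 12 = (v - 4)*(v - 3)*(v - 1)^2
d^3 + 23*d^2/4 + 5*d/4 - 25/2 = (d - 5/4)*(d + 2)*(d + 5)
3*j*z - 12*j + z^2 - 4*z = (3*j + z)*(z - 4)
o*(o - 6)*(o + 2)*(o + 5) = o^4 + o^3 - 32*o^2 - 60*o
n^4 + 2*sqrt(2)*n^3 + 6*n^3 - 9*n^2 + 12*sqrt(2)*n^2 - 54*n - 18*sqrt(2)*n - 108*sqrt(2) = (n - 3)*(n + 3)*(n + 6)*(n + 2*sqrt(2))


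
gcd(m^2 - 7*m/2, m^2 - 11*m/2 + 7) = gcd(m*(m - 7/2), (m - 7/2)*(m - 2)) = m - 7/2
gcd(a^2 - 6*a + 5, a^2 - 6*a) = 1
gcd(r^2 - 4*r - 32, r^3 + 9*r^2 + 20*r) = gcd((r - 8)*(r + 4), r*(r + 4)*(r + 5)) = r + 4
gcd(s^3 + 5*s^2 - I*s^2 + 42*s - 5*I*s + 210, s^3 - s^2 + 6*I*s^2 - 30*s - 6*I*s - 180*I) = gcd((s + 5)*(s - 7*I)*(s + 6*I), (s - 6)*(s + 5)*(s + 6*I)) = s^2 + s*(5 + 6*I) + 30*I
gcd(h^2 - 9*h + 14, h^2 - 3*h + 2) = h - 2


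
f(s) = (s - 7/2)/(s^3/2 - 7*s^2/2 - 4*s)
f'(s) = (s - 7/2)*(-3*s^2/2 + 7*s + 4)/(s^3/2 - 7*s^2/2 - 4*s)^2 + 1/(s^3/2 - 7*s^2/2 - 4*s)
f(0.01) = 86.49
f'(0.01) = -8749.02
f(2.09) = 0.07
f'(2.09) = -0.10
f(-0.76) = -5.33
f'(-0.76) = 15.84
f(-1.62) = 1.06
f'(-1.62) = 2.27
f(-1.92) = 0.62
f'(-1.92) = 0.94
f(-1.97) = 0.57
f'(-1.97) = 0.84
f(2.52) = 0.04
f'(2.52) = -0.06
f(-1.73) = 0.85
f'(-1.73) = 1.58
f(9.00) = 0.12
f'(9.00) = -0.13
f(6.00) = -0.06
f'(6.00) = -0.04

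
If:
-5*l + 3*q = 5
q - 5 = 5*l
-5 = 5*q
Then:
No Solution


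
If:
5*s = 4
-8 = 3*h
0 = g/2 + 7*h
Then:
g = 112/3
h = -8/3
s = 4/5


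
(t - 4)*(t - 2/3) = t^2 - 14*t/3 + 8/3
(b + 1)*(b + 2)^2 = b^3 + 5*b^2 + 8*b + 4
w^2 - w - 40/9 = (w - 8/3)*(w + 5/3)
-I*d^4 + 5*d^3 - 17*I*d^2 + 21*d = d*(d - 3*I)*(d + 7*I)*(-I*d + 1)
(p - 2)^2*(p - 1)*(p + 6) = p^4 + p^3 - 22*p^2 + 44*p - 24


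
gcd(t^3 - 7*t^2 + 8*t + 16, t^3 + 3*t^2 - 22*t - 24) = t^2 - 3*t - 4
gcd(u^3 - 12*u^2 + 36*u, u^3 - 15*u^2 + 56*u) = u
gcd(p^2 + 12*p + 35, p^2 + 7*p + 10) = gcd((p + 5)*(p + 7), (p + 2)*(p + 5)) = p + 5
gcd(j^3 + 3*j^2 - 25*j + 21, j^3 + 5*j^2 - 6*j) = j - 1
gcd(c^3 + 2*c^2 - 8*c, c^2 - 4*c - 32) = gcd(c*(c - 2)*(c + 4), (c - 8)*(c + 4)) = c + 4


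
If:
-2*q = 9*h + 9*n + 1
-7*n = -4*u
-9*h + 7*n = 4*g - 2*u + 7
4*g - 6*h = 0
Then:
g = 3*u/5 - 7/10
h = 2*u/5 - 7/15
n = 4*u/7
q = 8/5 - 153*u/35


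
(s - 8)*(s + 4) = s^2 - 4*s - 32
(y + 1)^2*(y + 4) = y^3 + 6*y^2 + 9*y + 4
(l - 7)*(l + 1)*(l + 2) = l^3 - 4*l^2 - 19*l - 14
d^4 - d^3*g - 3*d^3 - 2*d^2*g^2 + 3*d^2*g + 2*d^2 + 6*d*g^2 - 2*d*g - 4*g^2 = (d - 2)*(d - 1)*(d - 2*g)*(d + g)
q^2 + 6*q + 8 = (q + 2)*(q + 4)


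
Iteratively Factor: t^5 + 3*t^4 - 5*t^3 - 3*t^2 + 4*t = (t + 1)*(t^4 + 2*t^3 - 7*t^2 + 4*t) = (t - 1)*(t + 1)*(t^3 + 3*t^2 - 4*t) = t*(t - 1)*(t + 1)*(t^2 + 3*t - 4) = t*(t - 1)^2*(t + 1)*(t + 4)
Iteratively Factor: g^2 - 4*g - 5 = (g + 1)*(g - 5)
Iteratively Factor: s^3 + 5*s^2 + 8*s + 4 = (s + 1)*(s^2 + 4*s + 4) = (s + 1)*(s + 2)*(s + 2)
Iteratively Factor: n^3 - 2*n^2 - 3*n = (n - 3)*(n^2 + n) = (n - 3)*(n + 1)*(n)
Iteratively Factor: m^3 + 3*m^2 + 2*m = (m + 2)*(m^2 + m) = m*(m + 2)*(m + 1)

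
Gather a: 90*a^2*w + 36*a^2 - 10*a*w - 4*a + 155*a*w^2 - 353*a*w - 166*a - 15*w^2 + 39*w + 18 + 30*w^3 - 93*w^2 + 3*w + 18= a^2*(90*w + 36) + a*(155*w^2 - 363*w - 170) + 30*w^3 - 108*w^2 + 42*w + 36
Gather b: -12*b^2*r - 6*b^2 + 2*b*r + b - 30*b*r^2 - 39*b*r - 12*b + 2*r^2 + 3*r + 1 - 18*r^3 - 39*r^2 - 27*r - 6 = b^2*(-12*r - 6) + b*(-30*r^2 - 37*r - 11) - 18*r^3 - 37*r^2 - 24*r - 5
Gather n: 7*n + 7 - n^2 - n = -n^2 + 6*n + 7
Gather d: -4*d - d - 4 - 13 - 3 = -5*d - 20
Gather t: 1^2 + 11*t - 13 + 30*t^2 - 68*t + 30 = 30*t^2 - 57*t + 18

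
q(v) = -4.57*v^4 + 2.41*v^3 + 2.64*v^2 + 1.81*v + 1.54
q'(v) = -18.28*v^3 + 7.23*v^2 + 5.28*v + 1.81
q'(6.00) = -3654.71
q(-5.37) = -4105.51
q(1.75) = -17.15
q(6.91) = -9483.80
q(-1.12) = -7.75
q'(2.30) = -170.21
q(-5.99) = -6315.87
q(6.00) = -5294.72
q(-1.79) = -53.98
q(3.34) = -441.89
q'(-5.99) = 4158.37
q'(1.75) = -64.78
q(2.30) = -78.90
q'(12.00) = -30481.55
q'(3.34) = -581.01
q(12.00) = -90195.62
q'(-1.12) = 30.65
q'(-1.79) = 120.37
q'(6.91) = -5647.78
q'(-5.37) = 3012.68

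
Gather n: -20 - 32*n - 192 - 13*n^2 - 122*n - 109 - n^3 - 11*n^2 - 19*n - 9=-n^3 - 24*n^2 - 173*n - 330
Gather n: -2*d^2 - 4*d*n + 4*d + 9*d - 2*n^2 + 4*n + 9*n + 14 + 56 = -2*d^2 + 13*d - 2*n^2 + n*(13 - 4*d) + 70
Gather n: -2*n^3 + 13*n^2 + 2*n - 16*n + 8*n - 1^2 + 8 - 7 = -2*n^3 + 13*n^2 - 6*n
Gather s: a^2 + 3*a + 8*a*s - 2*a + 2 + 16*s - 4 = a^2 + a + s*(8*a + 16) - 2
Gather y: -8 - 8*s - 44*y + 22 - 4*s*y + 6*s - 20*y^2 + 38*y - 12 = -2*s - 20*y^2 + y*(-4*s - 6) + 2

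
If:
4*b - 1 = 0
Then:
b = 1/4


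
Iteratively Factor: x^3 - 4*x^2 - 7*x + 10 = (x - 1)*(x^2 - 3*x - 10) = (x - 1)*(x + 2)*(x - 5)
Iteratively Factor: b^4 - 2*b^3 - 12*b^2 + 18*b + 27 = (b + 3)*(b^3 - 5*b^2 + 3*b + 9) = (b - 3)*(b + 3)*(b^2 - 2*b - 3) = (b - 3)*(b + 1)*(b + 3)*(b - 3)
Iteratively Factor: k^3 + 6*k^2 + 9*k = (k + 3)*(k^2 + 3*k) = (k + 3)^2*(k)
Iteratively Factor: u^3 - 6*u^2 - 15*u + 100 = (u + 4)*(u^2 - 10*u + 25) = (u - 5)*(u + 4)*(u - 5)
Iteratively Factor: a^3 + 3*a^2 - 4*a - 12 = (a + 2)*(a^2 + a - 6) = (a + 2)*(a + 3)*(a - 2)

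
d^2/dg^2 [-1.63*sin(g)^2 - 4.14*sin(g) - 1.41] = 4.14*sin(g) - 3.26*cos(2*g)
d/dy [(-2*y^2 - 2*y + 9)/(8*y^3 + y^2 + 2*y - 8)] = 2*(8*y^4 + 16*y^3 - 109*y^2 + 7*y - 1)/(64*y^6 + 16*y^5 + 33*y^4 - 124*y^3 - 12*y^2 - 32*y + 64)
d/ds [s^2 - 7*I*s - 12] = 2*s - 7*I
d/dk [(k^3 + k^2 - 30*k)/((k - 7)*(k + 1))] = (k^4 - 12*k^3 + 3*k^2 - 14*k + 210)/(k^4 - 12*k^3 + 22*k^2 + 84*k + 49)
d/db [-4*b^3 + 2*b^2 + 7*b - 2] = -12*b^2 + 4*b + 7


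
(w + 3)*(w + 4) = w^2 + 7*w + 12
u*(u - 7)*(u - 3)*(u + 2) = u^4 - 8*u^3 + u^2 + 42*u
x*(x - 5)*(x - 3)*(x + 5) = x^4 - 3*x^3 - 25*x^2 + 75*x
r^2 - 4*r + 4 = (r - 2)^2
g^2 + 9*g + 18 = (g + 3)*(g + 6)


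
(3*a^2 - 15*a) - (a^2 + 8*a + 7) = 2*a^2 - 23*a - 7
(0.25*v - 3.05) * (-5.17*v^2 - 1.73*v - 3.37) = -1.2925*v^3 + 15.336*v^2 + 4.434*v + 10.2785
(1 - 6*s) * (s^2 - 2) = -6*s^3 + s^2 + 12*s - 2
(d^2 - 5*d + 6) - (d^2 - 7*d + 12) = 2*d - 6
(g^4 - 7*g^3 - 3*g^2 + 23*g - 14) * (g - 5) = g^5 - 12*g^4 + 32*g^3 + 38*g^2 - 129*g + 70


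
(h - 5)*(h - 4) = h^2 - 9*h + 20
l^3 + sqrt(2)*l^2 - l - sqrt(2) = (l - 1)*(l + 1)*(l + sqrt(2))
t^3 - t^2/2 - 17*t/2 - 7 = (t - 7/2)*(t + 1)*(t + 2)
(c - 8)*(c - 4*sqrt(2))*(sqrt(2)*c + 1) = sqrt(2)*c^3 - 8*sqrt(2)*c^2 - 7*c^2 - 4*sqrt(2)*c + 56*c + 32*sqrt(2)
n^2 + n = n*(n + 1)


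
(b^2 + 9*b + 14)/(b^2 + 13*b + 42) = (b + 2)/(b + 6)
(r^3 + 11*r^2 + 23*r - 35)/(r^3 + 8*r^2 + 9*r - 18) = (r^2 + 12*r + 35)/(r^2 + 9*r + 18)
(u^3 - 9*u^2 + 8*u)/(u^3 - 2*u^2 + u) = (u - 8)/(u - 1)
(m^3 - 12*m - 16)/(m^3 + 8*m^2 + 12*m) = (m^2 - 2*m - 8)/(m*(m + 6))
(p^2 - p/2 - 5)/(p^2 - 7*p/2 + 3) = (2*p^2 - p - 10)/(2*p^2 - 7*p + 6)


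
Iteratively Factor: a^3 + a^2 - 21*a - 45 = (a + 3)*(a^2 - 2*a - 15) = (a + 3)^2*(a - 5)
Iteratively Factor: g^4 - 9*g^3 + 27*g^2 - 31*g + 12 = (g - 3)*(g^3 - 6*g^2 + 9*g - 4) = (g - 3)*(g - 1)*(g^2 - 5*g + 4) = (g - 4)*(g - 3)*(g - 1)*(g - 1)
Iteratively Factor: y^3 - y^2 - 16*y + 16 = (y - 1)*(y^2 - 16) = (y - 4)*(y - 1)*(y + 4)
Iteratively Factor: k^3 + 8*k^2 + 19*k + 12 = (k + 4)*(k^2 + 4*k + 3) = (k + 1)*(k + 4)*(k + 3)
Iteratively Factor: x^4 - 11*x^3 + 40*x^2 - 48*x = (x - 3)*(x^3 - 8*x^2 + 16*x) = (x - 4)*(x - 3)*(x^2 - 4*x) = x*(x - 4)*(x - 3)*(x - 4)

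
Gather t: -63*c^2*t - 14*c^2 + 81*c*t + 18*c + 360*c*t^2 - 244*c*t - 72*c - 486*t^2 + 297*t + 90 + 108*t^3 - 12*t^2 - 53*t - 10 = -14*c^2 - 54*c + 108*t^3 + t^2*(360*c - 498) + t*(-63*c^2 - 163*c + 244) + 80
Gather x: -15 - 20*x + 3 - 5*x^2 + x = -5*x^2 - 19*x - 12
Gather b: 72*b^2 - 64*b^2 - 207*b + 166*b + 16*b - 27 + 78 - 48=8*b^2 - 25*b + 3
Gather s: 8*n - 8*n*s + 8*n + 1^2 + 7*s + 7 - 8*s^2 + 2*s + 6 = 16*n - 8*s^2 + s*(9 - 8*n) + 14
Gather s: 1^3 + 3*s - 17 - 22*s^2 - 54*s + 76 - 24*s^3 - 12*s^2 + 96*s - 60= -24*s^3 - 34*s^2 + 45*s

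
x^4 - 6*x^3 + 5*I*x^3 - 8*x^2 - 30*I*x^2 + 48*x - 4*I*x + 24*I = (x - 6)*(x + I)*(x + 2*I)^2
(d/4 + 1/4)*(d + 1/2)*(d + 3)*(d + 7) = d^4/4 + 23*d^3/8 + 73*d^2/8 + 73*d/8 + 21/8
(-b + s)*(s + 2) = -b*s - 2*b + s^2 + 2*s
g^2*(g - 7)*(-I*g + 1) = -I*g^4 + g^3 + 7*I*g^3 - 7*g^2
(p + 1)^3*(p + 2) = p^4 + 5*p^3 + 9*p^2 + 7*p + 2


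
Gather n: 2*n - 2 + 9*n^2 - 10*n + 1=9*n^2 - 8*n - 1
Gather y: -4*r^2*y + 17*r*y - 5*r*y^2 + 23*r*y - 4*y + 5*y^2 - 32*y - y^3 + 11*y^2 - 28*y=-y^3 + y^2*(16 - 5*r) + y*(-4*r^2 + 40*r - 64)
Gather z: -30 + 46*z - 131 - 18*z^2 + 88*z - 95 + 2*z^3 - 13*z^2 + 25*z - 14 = 2*z^3 - 31*z^2 + 159*z - 270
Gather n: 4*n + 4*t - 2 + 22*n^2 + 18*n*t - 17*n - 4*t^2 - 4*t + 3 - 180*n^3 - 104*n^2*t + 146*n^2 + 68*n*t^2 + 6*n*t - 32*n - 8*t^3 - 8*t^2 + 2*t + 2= -180*n^3 + n^2*(168 - 104*t) + n*(68*t^2 + 24*t - 45) - 8*t^3 - 12*t^2 + 2*t + 3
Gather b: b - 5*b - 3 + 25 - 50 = -4*b - 28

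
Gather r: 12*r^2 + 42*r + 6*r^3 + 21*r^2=6*r^3 + 33*r^2 + 42*r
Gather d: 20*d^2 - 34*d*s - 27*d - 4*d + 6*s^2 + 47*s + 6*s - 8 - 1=20*d^2 + d*(-34*s - 31) + 6*s^2 + 53*s - 9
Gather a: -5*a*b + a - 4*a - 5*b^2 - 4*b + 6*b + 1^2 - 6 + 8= a*(-5*b - 3) - 5*b^2 + 2*b + 3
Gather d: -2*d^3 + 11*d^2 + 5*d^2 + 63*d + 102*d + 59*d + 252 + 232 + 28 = -2*d^3 + 16*d^2 + 224*d + 512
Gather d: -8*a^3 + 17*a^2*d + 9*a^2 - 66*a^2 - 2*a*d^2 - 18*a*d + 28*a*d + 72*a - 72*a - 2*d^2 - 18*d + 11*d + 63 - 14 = -8*a^3 - 57*a^2 + d^2*(-2*a - 2) + d*(17*a^2 + 10*a - 7) + 49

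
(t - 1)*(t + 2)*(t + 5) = t^3 + 6*t^2 + 3*t - 10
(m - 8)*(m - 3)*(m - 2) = m^3 - 13*m^2 + 46*m - 48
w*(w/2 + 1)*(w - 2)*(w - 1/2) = w^4/2 - w^3/4 - 2*w^2 + w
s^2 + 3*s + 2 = (s + 1)*(s + 2)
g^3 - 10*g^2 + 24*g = g*(g - 6)*(g - 4)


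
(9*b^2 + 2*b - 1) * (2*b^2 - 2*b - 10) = 18*b^4 - 14*b^3 - 96*b^2 - 18*b + 10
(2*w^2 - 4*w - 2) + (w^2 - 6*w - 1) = 3*w^2 - 10*w - 3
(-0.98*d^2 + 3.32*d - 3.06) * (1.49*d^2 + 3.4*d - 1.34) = -1.4602*d^4 + 1.6148*d^3 + 8.0418*d^2 - 14.8528*d + 4.1004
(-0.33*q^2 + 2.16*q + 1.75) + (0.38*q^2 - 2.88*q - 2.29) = 0.05*q^2 - 0.72*q - 0.54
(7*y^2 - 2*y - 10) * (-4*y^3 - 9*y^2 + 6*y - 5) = -28*y^5 - 55*y^4 + 100*y^3 + 43*y^2 - 50*y + 50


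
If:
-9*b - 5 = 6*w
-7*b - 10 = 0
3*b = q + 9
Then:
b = -10/7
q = -93/7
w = 55/42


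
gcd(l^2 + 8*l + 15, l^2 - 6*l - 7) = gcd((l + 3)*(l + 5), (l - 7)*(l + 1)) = 1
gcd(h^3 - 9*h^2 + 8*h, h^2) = h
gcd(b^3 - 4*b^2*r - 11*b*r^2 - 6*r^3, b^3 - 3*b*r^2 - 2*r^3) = b^2 + 2*b*r + r^2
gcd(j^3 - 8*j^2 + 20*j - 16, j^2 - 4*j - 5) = 1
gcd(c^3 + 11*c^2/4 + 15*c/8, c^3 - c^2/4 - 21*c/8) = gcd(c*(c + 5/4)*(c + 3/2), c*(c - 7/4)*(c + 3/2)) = c^2 + 3*c/2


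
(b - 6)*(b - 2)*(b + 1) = b^3 - 7*b^2 + 4*b + 12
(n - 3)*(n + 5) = n^2 + 2*n - 15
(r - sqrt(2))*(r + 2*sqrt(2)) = r^2 + sqrt(2)*r - 4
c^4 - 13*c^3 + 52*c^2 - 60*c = c*(c - 6)*(c - 5)*(c - 2)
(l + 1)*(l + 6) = l^2 + 7*l + 6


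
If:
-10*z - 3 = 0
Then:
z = -3/10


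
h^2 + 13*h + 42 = (h + 6)*(h + 7)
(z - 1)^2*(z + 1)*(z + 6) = z^4 + 5*z^3 - 7*z^2 - 5*z + 6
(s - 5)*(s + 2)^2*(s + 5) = s^4 + 4*s^3 - 21*s^2 - 100*s - 100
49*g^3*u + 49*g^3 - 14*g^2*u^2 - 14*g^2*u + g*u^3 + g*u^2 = (-7*g + u)^2*(g*u + g)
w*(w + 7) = w^2 + 7*w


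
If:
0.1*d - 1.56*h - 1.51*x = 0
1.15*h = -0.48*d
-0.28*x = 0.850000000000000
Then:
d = -6.10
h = 2.55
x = -3.04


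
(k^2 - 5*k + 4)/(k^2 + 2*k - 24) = (k - 1)/(k + 6)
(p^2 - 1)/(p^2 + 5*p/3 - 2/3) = 3*(p^2 - 1)/(3*p^2 + 5*p - 2)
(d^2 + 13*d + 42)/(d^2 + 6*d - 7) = (d + 6)/(d - 1)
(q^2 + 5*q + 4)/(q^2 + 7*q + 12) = (q + 1)/(q + 3)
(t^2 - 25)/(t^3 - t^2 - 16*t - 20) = (t + 5)/(t^2 + 4*t + 4)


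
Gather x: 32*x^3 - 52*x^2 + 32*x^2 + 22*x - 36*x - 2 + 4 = 32*x^3 - 20*x^2 - 14*x + 2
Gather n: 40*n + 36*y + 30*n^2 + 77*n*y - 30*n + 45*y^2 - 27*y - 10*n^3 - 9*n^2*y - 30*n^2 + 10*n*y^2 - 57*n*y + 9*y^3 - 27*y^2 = -10*n^3 - 9*n^2*y + n*(10*y^2 + 20*y + 10) + 9*y^3 + 18*y^2 + 9*y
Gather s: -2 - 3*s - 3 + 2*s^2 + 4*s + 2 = 2*s^2 + s - 3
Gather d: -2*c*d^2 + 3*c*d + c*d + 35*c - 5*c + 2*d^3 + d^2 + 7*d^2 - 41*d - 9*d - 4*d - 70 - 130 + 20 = 30*c + 2*d^3 + d^2*(8 - 2*c) + d*(4*c - 54) - 180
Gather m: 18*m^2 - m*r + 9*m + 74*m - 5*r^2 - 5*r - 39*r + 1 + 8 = 18*m^2 + m*(83 - r) - 5*r^2 - 44*r + 9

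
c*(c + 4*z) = c^2 + 4*c*z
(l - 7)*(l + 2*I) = l^2 - 7*l + 2*I*l - 14*I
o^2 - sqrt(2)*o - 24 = (o - 4*sqrt(2))*(o + 3*sqrt(2))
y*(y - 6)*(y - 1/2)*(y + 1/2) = y^4 - 6*y^3 - y^2/4 + 3*y/2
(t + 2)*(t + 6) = t^2 + 8*t + 12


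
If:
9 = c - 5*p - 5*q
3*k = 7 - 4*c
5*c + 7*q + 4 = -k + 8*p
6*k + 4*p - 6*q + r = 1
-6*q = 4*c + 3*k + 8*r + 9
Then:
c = 16793/5147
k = -10381/5147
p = 3522/5147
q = -9428/5147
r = -3223/5147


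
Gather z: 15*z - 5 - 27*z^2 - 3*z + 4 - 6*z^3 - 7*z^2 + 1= -6*z^3 - 34*z^2 + 12*z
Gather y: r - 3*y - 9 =r - 3*y - 9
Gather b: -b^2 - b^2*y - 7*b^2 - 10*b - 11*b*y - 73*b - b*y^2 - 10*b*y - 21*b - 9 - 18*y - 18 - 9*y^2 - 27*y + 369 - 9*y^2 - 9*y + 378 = b^2*(-y - 8) + b*(-y^2 - 21*y - 104) - 18*y^2 - 54*y + 720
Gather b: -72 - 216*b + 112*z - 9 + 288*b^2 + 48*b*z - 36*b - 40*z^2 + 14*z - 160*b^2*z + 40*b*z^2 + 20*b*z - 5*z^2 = b^2*(288 - 160*z) + b*(40*z^2 + 68*z - 252) - 45*z^2 + 126*z - 81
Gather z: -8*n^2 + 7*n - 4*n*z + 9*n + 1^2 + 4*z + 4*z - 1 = -8*n^2 + 16*n + z*(8 - 4*n)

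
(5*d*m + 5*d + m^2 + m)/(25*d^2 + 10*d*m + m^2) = (m + 1)/(5*d + m)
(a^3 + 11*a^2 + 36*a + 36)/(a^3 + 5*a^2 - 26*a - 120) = (a^2 + 5*a + 6)/(a^2 - a - 20)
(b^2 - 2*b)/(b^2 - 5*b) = (b - 2)/(b - 5)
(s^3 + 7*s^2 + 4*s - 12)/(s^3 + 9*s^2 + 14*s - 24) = (s + 2)/(s + 4)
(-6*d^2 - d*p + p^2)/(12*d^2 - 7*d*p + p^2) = (2*d + p)/(-4*d + p)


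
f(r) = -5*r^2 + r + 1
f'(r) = 1 - 10*r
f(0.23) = 0.97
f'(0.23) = -1.30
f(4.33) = -88.41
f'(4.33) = -42.30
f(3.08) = -43.35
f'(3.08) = -29.80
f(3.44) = -54.73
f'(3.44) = -33.40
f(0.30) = 0.85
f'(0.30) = -2.00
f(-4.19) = -90.97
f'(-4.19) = 42.90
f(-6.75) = -233.56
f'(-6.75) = 68.50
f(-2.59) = -35.13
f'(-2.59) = 26.90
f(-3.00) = -47.00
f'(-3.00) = 31.00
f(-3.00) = -47.00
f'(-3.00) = 31.00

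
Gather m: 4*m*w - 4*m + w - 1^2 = m*(4*w - 4) + w - 1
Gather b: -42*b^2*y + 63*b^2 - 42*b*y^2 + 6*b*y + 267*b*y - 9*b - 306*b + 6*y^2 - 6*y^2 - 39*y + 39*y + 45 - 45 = b^2*(63 - 42*y) + b*(-42*y^2 + 273*y - 315)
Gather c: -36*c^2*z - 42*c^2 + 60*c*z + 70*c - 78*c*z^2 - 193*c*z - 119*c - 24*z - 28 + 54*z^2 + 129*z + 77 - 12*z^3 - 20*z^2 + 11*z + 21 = c^2*(-36*z - 42) + c*(-78*z^2 - 133*z - 49) - 12*z^3 + 34*z^2 + 116*z + 70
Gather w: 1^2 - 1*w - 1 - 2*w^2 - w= -2*w^2 - 2*w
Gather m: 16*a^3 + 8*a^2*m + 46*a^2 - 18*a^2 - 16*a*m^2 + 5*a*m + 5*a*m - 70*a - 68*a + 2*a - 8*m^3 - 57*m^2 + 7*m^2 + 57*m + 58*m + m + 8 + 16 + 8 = 16*a^3 + 28*a^2 - 136*a - 8*m^3 + m^2*(-16*a - 50) + m*(8*a^2 + 10*a + 116) + 32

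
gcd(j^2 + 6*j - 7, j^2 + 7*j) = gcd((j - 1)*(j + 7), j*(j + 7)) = j + 7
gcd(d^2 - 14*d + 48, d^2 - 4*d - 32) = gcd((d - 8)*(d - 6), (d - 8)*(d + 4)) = d - 8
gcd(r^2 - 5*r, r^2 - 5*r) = r^2 - 5*r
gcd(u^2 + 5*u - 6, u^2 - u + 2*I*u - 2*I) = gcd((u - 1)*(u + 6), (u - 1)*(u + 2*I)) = u - 1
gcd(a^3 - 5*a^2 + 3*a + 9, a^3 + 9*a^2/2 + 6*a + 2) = 1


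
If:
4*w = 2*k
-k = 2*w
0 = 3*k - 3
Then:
No Solution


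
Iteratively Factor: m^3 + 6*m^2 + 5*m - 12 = (m + 4)*(m^2 + 2*m - 3) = (m - 1)*(m + 4)*(m + 3)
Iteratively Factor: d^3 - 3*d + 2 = (d - 1)*(d^2 + d - 2) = (d - 1)^2*(d + 2)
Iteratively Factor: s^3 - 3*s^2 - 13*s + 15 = (s - 5)*(s^2 + 2*s - 3) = (s - 5)*(s + 3)*(s - 1)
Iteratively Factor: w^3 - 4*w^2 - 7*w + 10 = (w + 2)*(w^2 - 6*w + 5) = (w - 5)*(w + 2)*(w - 1)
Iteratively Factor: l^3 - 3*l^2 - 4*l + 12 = (l - 3)*(l^2 - 4) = (l - 3)*(l + 2)*(l - 2)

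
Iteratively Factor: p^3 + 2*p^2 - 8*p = (p + 4)*(p^2 - 2*p) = (p - 2)*(p + 4)*(p)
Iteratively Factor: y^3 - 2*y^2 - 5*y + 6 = (y + 2)*(y^2 - 4*y + 3) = (y - 1)*(y + 2)*(y - 3)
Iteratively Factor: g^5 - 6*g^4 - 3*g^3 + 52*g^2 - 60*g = (g)*(g^4 - 6*g^3 - 3*g^2 + 52*g - 60) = g*(g + 3)*(g^3 - 9*g^2 + 24*g - 20) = g*(g - 5)*(g + 3)*(g^2 - 4*g + 4) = g*(g - 5)*(g - 2)*(g + 3)*(g - 2)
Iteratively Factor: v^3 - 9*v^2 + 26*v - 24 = (v - 3)*(v^2 - 6*v + 8) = (v - 3)*(v - 2)*(v - 4)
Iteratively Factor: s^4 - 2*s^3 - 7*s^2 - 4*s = (s + 1)*(s^3 - 3*s^2 - 4*s) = (s - 4)*(s + 1)*(s^2 + s) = (s - 4)*(s + 1)^2*(s)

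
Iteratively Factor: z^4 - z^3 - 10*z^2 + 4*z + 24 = (z - 2)*(z^3 + z^2 - 8*z - 12) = (z - 2)*(z + 2)*(z^2 - z - 6) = (z - 2)*(z + 2)^2*(z - 3)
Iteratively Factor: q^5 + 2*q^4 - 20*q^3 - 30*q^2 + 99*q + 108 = (q + 1)*(q^4 + q^3 - 21*q^2 - 9*q + 108) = (q + 1)*(q + 3)*(q^3 - 2*q^2 - 15*q + 36) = (q - 3)*(q + 1)*(q + 3)*(q^2 + q - 12) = (q - 3)*(q + 1)*(q + 3)*(q + 4)*(q - 3)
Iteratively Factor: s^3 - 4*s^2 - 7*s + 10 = (s + 2)*(s^2 - 6*s + 5) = (s - 5)*(s + 2)*(s - 1)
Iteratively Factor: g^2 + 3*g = (g)*(g + 3)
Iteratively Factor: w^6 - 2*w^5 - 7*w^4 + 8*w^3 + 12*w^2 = (w)*(w^5 - 2*w^4 - 7*w^3 + 8*w^2 + 12*w) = w*(w + 2)*(w^4 - 4*w^3 + w^2 + 6*w) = w*(w - 3)*(w + 2)*(w^3 - w^2 - 2*w) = w*(w - 3)*(w - 2)*(w + 2)*(w^2 + w) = w^2*(w - 3)*(w - 2)*(w + 2)*(w + 1)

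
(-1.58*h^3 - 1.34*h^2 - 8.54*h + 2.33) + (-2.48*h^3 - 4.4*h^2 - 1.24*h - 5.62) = -4.06*h^3 - 5.74*h^2 - 9.78*h - 3.29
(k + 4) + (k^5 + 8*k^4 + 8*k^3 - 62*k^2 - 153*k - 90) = k^5 + 8*k^4 + 8*k^3 - 62*k^2 - 152*k - 86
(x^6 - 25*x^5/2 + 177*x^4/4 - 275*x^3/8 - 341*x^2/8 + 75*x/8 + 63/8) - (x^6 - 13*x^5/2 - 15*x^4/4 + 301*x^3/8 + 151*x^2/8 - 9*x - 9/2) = -6*x^5 + 48*x^4 - 72*x^3 - 123*x^2/2 + 147*x/8 + 99/8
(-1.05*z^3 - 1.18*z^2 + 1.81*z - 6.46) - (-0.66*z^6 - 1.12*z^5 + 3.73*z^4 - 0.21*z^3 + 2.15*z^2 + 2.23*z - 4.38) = 0.66*z^6 + 1.12*z^5 - 3.73*z^4 - 0.84*z^3 - 3.33*z^2 - 0.42*z - 2.08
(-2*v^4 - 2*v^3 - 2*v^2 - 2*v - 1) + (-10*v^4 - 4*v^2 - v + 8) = -12*v^4 - 2*v^3 - 6*v^2 - 3*v + 7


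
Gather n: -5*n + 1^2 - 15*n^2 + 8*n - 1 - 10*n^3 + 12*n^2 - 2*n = -10*n^3 - 3*n^2 + n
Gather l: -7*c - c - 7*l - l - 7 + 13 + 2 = -8*c - 8*l + 8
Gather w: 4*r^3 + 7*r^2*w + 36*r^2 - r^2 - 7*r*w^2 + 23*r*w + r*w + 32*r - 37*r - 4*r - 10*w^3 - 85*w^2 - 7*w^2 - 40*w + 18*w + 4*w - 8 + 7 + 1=4*r^3 + 35*r^2 - 9*r - 10*w^3 + w^2*(-7*r - 92) + w*(7*r^2 + 24*r - 18)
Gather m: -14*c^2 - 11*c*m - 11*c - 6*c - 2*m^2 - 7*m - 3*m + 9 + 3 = -14*c^2 - 17*c - 2*m^2 + m*(-11*c - 10) + 12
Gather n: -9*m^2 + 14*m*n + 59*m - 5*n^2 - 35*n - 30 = -9*m^2 + 59*m - 5*n^2 + n*(14*m - 35) - 30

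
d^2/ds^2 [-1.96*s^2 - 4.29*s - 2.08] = -3.92000000000000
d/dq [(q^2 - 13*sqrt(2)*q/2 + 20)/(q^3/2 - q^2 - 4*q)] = 2*(-q^4 + 13*sqrt(2)*q^3 - 68*q^2 - 13*sqrt(2)*q^2 + 80*q + 160)/(q^2*(q^4 - 4*q^3 - 12*q^2 + 32*q + 64))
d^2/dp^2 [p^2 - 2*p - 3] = 2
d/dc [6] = 0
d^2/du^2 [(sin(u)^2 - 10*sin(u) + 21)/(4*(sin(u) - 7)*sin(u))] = 3*(sin(u)^2 - 2)/(4*sin(u)^3)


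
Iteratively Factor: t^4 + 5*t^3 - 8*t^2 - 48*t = (t)*(t^3 + 5*t^2 - 8*t - 48) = t*(t + 4)*(t^2 + t - 12) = t*(t - 3)*(t + 4)*(t + 4)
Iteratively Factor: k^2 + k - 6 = (k - 2)*(k + 3)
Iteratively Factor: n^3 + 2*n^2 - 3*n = (n - 1)*(n^2 + 3*n) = n*(n - 1)*(n + 3)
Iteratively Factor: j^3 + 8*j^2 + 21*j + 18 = (j + 2)*(j^2 + 6*j + 9) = (j + 2)*(j + 3)*(j + 3)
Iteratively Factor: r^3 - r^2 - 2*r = (r - 2)*(r^2 + r) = r*(r - 2)*(r + 1)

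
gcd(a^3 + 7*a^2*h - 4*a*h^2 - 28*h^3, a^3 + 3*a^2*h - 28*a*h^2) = a + 7*h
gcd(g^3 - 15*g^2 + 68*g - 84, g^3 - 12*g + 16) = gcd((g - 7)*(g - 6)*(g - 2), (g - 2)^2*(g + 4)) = g - 2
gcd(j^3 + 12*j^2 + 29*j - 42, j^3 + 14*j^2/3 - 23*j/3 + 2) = j^2 + 5*j - 6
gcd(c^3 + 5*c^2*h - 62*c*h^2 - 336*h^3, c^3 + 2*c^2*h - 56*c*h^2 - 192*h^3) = c^2 - 2*c*h - 48*h^2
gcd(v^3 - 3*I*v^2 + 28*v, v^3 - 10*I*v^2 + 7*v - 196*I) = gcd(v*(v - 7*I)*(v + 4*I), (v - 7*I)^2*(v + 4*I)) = v^2 - 3*I*v + 28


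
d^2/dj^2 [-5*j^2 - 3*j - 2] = -10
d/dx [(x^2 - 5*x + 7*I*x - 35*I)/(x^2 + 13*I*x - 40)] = (x^2*(5 + 6*I) + x*(-80 + 70*I) - 255 - 280*I)/(x^4 + 26*I*x^3 - 249*x^2 - 1040*I*x + 1600)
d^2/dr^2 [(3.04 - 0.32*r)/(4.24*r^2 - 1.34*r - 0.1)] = ((0.32*r - 3.04)*(8.48*r - 1.34)*(16.96*r - 2.68) + (8.1408*r - 26.6368)*(-4.24*r^2 + 1.34*r + 0.1))/(-4.24*r^2 + 1.34*r + 0.1)^3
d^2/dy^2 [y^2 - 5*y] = 2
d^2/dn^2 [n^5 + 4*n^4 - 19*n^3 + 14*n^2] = 20*n^3 + 48*n^2 - 114*n + 28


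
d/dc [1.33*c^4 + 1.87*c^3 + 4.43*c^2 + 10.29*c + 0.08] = 5.32*c^3 + 5.61*c^2 + 8.86*c + 10.29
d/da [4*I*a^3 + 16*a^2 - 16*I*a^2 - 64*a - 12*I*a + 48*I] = 12*I*a^2 + 32*a*(1 - I) - 64 - 12*I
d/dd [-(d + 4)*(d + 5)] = -2*d - 9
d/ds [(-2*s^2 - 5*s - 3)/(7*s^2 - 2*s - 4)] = (39*s^2 + 58*s + 14)/(49*s^4 - 28*s^3 - 52*s^2 + 16*s + 16)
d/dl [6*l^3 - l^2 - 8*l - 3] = 18*l^2 - 2*l - 8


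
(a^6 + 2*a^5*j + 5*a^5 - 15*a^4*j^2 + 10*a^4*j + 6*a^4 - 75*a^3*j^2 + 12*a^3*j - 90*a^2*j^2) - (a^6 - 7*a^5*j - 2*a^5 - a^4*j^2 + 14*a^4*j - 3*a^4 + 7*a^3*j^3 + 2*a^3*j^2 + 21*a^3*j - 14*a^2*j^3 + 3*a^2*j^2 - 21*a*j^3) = 9*a^5*j + 7*a^5 - 14*a^4*j^2 - 4*a^4*j + 9*a^4 - 7*a^3*j^3 - 77*a^3*j^2 - 9*a^3*j + 14*a^2*j^3 - 93*a^2*j^2 + 21*a*j^3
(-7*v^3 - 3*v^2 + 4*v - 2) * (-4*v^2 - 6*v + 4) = 28*v^5 + 54*v^4 - 26*v^3 - 28*v^2 + 28*v - 8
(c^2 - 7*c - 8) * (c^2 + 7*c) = c^4 - 57*c^2 - 56*c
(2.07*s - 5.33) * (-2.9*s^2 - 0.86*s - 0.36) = -6.003*s^3 + 13.6768*s^2 + 3.8386*s + 1.9188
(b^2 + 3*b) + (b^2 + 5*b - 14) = 2*b^2 + 8*b - 14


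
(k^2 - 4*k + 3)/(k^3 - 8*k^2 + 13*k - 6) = (k - 3)/(k^2 - 7*k + 6)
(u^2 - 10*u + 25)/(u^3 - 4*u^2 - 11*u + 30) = (u - 5)/(u^2 + u - 6)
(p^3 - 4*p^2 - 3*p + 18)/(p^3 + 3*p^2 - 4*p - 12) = (p^2 - 6*p + 9)/(p^2 + p - 6)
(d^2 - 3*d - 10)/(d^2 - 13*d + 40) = (d + 2)/(d - 8)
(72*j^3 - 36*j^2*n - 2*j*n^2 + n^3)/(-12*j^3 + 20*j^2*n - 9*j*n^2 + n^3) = (-6*j - n)/(j - n)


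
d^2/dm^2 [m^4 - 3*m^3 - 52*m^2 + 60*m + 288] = 12*m^2 - 18*m - 104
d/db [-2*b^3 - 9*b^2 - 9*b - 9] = -6*b^2 - 18*b - 9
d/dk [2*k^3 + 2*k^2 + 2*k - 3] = 6*k^2 + 4*k + 2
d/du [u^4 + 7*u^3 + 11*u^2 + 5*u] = 4*u^3 + 21*u^2 + 22*u + 5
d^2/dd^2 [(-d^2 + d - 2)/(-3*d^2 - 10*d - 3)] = 2*(-39*d^3 + 27*d^2 + 207*d + 221)/(27*d^6 + 270*d^5 + 981*d^4 + 1540*d^3 + 981*d^2 + 270*d + 27)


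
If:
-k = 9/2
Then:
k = -9/2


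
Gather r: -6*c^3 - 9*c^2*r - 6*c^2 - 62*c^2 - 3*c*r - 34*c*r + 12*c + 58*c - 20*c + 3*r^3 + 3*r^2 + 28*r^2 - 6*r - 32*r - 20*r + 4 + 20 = -6*c^3 - 68*c^2 + 50*c + 3*r^3 + 31*r^2 + r*(-9*c^2 - 37*c - 58) + 24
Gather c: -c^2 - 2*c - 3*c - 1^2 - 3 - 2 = -c^2 - 5*c - 6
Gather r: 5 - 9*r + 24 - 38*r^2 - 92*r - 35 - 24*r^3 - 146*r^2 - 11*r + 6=-24*r^3 - 184*r^2 - 112*r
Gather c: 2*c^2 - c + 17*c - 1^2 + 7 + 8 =2*c^2 + 16*c + 14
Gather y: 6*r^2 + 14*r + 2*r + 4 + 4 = 6*r^2 + 16*r + 8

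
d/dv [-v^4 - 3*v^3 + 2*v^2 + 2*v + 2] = -4*v^3 - 9*v^2 + 4*v + 2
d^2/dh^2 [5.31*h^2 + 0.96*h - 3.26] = 10.6200000000000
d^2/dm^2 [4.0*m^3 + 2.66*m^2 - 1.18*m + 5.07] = 24.0*m + 5.32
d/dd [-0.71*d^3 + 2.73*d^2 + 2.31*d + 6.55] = -2.13*d^2 + 5.46*d + 2.31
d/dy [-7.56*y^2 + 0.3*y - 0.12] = 0.3 - 15.12*y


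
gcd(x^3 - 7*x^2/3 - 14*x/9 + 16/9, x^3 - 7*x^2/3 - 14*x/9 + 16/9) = x^3 - 7*x^2/3 - 14*x/9 + 16/9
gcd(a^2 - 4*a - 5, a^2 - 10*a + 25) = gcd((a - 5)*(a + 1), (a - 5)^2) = a - 5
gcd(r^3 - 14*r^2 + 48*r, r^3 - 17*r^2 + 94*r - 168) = r - 6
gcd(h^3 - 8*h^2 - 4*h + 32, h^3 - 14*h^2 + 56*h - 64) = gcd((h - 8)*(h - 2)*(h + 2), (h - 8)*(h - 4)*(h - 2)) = h^2 - 10*h + 16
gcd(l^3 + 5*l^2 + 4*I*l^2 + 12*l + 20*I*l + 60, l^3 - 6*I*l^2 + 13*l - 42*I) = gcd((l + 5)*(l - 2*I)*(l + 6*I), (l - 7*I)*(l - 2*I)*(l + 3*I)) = l - 2*I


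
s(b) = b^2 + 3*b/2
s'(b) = 2*b + 3/2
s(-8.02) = 52.29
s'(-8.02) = -14.54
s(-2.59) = 2.82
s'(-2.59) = -3.68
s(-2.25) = 1.69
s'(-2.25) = -3.00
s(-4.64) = 14.57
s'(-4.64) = -7.78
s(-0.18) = -0.24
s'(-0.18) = 1.14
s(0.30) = 0.54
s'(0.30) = 2.10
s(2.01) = 7.06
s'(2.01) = 5.52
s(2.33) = 8.92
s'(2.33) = 6.16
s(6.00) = 45.00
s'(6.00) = 13.50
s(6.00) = 45.00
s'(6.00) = 13.50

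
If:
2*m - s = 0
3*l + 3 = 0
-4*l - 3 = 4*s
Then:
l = -1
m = 1/8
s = 1/4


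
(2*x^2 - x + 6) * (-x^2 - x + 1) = -2*x^4 - x^3 - 3*x^2 - 7*x + 6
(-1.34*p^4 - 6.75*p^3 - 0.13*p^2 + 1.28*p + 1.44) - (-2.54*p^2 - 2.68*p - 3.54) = -1.34*p^4 - 6.75*p^3 + 2.41*p^2 + 3.96*p + 4.98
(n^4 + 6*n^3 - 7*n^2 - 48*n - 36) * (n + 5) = n^5 + 11*n^4 + 23*n^3 - 83*n^2 - 276*n - 180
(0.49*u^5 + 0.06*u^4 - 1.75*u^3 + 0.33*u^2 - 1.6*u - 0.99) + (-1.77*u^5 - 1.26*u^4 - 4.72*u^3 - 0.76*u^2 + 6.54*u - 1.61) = -1.28*u^5 - 1.2*u^4 - 6.47*u^3 - 0.43*u^2 + 4.94*u - 2.6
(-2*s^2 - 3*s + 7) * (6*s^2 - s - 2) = -12*s^4 - 16*s^3 + 49*s^2 - s - 14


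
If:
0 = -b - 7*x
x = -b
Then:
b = 0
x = 0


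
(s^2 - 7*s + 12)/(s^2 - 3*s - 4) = (s - 3)/(s + 1)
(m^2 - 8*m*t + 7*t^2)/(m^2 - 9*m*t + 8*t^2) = (-m + 7*t)/(-m + 8*t)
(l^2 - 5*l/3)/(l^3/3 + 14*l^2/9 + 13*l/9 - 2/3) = 3*l*(3*l - 5)/(3*l^3 + 14*l^2 + 13*l - 6)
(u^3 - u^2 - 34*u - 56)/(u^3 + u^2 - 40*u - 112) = (u + 2)/(u + 4)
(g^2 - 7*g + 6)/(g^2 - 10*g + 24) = (g - 1)/(g - 4)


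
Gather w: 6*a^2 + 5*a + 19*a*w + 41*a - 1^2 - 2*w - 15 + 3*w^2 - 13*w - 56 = 6*a^2 + 46*a + 3*w^2 + w*(19*a - 15) - 72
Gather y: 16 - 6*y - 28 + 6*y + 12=0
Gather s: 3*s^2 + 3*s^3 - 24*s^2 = 3*s^3 - 21*s^2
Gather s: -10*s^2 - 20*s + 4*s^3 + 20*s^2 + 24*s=4*s^3 + 10*s^2 + 4*s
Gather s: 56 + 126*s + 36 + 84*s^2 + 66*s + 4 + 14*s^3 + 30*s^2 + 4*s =14*s^3 + 114*s^2 + 196*s + 96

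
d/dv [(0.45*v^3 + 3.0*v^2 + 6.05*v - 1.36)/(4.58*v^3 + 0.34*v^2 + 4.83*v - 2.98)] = (8.88178419700125e-16*v^5 - 13.587*v^4 - 51.071*v^3 + 27.0964*v^2 - 16.9552*v - 11.4602)/(20.9764*v^6 + 3.1144*v^5 + 44.3584*v^4 - 24.0124*v^3 + 21.3025*v^2 - 28.7868*v + 8.8804)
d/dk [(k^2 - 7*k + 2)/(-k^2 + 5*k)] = 2*(-k^2 + 2*k - 5)/(k^2*(k^2 - 10*k + 25))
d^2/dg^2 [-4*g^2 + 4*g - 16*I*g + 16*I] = -8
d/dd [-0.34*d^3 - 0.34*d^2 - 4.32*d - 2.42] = -1.02*d^2 - 0.68*d - 4.32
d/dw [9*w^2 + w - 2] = 18*w + 1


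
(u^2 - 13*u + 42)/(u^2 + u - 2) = (u^2 - 13*u + 42)/(u^2 + u - 2)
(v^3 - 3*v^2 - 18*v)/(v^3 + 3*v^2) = (v - 6)/v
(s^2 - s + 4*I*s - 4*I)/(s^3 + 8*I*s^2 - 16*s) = (s - 1)/(s*(s + 4*I))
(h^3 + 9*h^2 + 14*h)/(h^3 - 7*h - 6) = h*(h + 7)/(h^2 - 2*h - 3)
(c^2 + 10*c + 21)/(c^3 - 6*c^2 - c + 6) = (c^2 + 10*c + 21)/(c^3 - 6*c^2 - c + 6)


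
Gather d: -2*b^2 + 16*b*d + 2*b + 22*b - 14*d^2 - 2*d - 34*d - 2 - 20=-2*b^2 + 24*b - 14*d^2 + d*(16*b - 36) - 22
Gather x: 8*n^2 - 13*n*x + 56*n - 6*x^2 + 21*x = 8*n^2 + 56*n - 6*x^2 + x*(21 - 13*n)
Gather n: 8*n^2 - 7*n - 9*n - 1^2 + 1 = 8*n^2 - 16*n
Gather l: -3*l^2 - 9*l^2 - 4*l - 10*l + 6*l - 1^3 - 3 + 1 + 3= -12*l^2 - 8*l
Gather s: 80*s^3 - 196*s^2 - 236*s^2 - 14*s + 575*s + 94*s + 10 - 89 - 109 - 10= 80*s^3 - 432*s^2 + 655*s - 198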